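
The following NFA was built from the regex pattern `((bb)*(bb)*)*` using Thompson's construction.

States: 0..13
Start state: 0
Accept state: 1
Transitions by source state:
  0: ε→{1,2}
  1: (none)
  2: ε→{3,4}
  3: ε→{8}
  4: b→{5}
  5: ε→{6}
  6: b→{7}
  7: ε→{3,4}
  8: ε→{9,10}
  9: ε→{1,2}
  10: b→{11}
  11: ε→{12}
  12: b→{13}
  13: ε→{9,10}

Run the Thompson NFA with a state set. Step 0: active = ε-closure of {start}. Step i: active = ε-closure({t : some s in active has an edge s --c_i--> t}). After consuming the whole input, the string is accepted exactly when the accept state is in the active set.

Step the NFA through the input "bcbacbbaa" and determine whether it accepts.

S₀ = ε-closure({0}) = {0,1,2,3,4,8,9,10}
'b' @ 1: {5,6,11,12}
'c' @ 2: {}  — no active states
rest 'bacbbaa' ignored (set empty)
after full input: {}  (accept=1 not in)

Answer: REJECT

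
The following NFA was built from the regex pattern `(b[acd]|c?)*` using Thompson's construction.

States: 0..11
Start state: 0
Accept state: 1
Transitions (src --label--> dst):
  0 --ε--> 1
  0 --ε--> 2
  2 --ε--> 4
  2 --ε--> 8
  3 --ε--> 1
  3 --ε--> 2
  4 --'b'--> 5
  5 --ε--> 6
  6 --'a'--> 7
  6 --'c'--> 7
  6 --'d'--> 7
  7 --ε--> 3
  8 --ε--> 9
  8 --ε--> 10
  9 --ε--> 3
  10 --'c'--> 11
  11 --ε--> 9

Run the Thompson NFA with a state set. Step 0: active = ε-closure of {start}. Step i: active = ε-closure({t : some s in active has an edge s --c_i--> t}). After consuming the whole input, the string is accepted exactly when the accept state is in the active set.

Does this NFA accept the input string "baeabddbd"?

S₀ = ε-closure({0}) = {0,1,2,3,4,8,9,10}
'b' @ 1: {5,6}
'a' @ 2: {1,2,3,4,7,8,9,10}  ✓accept
'e' @ 3: {}  — state set empty
rest 'abddbd' ignored (set empty)
end set {} — state 1 not in

Answer: REJECT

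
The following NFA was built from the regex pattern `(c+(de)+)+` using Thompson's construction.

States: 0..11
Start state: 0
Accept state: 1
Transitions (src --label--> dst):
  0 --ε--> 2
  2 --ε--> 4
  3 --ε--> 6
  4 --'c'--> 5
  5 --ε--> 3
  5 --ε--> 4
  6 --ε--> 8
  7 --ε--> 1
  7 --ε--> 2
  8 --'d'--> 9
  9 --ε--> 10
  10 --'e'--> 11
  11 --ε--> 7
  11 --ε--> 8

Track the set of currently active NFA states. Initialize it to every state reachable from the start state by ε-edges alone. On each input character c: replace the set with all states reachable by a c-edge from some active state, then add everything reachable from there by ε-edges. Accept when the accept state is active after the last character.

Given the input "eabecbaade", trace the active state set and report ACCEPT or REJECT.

Answer: REJECT

Trace:
start: ε-closure({0}) = {0,2,4}
'e' @ 1: {}  — dead — no transitions
rest 'abecbaade' ignored (set empty)
final: {}; accept 1 not in set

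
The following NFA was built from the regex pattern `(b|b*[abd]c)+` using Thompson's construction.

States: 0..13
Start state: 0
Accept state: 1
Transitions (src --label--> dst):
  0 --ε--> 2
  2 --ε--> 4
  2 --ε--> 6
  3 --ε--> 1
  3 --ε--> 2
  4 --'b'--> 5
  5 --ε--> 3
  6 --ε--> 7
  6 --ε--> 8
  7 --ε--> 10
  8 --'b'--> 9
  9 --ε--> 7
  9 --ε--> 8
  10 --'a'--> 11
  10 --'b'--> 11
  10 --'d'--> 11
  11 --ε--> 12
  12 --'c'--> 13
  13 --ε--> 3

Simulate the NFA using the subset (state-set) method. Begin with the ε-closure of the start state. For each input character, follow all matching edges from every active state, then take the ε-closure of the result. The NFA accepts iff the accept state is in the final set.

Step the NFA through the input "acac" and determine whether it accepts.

S₀ = ε-closure({0}) = {0,2,4,6,7,8,10}
'a' @ 1: {11,12}
'c' @ 2: {1,2,3,4,6,7,8,10,13}  (accept∈set)
'a' @ 3: {11,12}
'c' @ 4: {1,2,3,4,6,7,8,10,13}  (accept∈set)
end set {1,2,3,4,6,7,8,10,13} — state 1 in

Answer: ACCEPT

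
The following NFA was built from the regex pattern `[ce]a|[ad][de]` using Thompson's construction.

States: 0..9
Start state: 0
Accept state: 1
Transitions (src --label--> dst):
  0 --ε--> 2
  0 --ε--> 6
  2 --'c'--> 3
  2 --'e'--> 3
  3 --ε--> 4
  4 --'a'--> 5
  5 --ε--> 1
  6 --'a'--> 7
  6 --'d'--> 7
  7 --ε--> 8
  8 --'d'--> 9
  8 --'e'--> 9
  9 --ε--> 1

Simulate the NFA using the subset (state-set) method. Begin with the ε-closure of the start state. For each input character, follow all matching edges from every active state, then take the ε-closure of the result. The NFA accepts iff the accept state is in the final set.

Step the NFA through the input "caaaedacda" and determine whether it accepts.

Answer: REJECT

Steps:
S₀ = ε-closure({0}) = {0,2,6}
'c' @ 1: {3,4}
'a' @ 2: {1,5}  ✓accept
'a' @ 3: {}  — no active states
rest 'aedacda' ignored (set empty)
final: {}; accept 1 not in set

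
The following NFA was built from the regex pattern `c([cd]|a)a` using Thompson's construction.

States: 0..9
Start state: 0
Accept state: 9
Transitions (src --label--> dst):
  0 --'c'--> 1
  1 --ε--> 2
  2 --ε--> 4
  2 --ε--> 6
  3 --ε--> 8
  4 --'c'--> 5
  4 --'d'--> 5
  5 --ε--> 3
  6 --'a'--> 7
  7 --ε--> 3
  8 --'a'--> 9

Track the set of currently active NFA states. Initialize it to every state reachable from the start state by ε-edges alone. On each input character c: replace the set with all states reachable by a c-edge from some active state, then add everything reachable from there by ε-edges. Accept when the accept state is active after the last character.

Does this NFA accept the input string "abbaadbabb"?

Answer: REJECT

Steps:
S₀ = ε-closure({0}) = {0}
'a' @ 1: {}  — dead — no transitions
rest 'bbaadbabb' ignored (set empty)
final: {}; accept 9 not in set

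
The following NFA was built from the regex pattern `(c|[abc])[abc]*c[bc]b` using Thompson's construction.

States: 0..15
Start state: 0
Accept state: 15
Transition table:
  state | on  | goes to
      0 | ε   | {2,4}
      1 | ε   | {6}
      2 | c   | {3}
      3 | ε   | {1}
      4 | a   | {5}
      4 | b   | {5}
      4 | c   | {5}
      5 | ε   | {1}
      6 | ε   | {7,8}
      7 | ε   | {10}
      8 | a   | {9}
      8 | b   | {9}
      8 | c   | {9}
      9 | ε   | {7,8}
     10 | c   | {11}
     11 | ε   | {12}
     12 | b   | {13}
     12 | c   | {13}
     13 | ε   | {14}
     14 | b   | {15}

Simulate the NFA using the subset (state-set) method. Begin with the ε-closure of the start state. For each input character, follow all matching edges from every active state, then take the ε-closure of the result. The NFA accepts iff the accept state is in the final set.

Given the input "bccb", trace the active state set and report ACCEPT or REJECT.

Answer: ACCEPT

Trace:
start: ε-closure({0}) = {0,2,4}
'b' @ 1: {1,5,6,7,8,10}
'c' @ 2: {7,8,9,10,11,12}
'c' @ 3: {7,8,9,10,11,12,13,14}
'b' @ 4: {7,8,9,10,13,14,15}  ✓accept
after full input: {7,8,9,10,13,14,15}  (accept=15 in)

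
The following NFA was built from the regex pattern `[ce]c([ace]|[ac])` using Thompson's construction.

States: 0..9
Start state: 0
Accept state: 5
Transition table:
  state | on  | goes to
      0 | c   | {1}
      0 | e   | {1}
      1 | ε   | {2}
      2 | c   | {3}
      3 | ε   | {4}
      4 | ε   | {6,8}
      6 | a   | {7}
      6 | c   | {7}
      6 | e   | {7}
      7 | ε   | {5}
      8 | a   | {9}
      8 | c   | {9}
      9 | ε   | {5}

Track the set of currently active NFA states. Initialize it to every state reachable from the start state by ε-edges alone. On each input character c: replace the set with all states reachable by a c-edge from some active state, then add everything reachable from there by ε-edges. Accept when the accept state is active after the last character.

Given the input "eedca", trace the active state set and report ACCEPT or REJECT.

Answer: REJECT

Derivation:
S₀ = ε-closure({0}) = {0}
'e' @ 1: {1,2}
'e' @ 2: {}  — dead — no transitions
rest 'dca' ignored (set empty)
after full input: {}  (accept=5 not in)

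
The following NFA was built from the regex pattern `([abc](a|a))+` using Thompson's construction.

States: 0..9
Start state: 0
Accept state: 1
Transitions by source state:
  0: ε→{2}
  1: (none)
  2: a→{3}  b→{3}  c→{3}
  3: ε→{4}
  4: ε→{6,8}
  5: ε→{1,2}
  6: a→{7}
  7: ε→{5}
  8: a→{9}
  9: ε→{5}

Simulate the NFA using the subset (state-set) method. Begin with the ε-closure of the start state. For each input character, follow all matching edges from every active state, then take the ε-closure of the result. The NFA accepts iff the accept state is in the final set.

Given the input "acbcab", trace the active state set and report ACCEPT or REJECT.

Answer: REJECT

Derivation:
S₀ = ε-closure({0}) = {0,2}
'a' @ 1: {3,4,6,8}
'c' @ 2: {}  — no active states
rest 'bcab' ignored (set empty)
final: {}; accept 1 not in set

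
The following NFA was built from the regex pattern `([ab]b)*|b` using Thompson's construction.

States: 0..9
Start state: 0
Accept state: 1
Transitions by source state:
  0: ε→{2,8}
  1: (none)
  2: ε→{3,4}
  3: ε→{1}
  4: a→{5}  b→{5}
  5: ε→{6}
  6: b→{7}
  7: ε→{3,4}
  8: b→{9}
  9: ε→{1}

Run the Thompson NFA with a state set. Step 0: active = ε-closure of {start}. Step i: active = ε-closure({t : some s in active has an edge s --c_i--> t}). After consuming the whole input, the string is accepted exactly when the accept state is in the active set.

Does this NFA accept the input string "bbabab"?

Answer: ACCEPT

Trace:
initial (ε-close {0}): {0,1,2,3,4,8}
'b' @ 1: {1,5,6,9}  (accept∈set)
'b' @ 2: {1,3,4,7}  (accept∈set)
'a' @ 3: {5,6}
'b' @ 4: {1,3,4,7}  (accept∈set)
'a' @ 5: {5,6}
'b' @ 6: {1,3,4,7}  (accept∈set)
final: {1,3,4,7}; accept 1 in set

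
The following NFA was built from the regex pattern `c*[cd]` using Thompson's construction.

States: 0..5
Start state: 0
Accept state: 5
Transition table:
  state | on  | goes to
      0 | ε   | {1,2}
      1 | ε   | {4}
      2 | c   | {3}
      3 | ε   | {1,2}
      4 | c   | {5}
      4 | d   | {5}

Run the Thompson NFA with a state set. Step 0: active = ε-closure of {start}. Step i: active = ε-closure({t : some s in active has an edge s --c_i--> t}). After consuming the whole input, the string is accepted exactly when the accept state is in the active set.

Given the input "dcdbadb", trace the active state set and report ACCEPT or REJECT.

Answer: REJECT

Steps:
S₀ = ε-closure({0}) = {0,1,2,4}
'd' @ 1: {5}  [accepting]
'c' @ 2: {}  — dead — no transitions
rest 'dbadb' ignored (set empty)
final: {}; accept 5 not in set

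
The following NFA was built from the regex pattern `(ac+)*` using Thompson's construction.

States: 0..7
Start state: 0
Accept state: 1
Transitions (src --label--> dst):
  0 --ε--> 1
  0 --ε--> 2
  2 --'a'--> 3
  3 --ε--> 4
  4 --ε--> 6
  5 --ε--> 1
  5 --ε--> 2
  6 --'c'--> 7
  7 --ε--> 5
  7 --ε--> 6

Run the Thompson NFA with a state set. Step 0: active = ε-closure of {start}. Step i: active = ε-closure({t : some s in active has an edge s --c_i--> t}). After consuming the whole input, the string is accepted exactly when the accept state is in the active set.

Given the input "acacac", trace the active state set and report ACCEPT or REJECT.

Answer: ACCEPT

Steps:
initial (ε-close {0}): {0,1,2}
'a' @ 1: {3,4,6}
'c' @ 2: {1,2,5,6,7}  (accept∈set)
'a' @ 3: {3,4,6}
'c' @ 4: {1,2,5,6,7}  (accept∈set)
'a' @ 5: {3,4,6}
'c' @ 6: {1,2,5,6,7}  (accept∈set)
end set {1,2,5,6,7} — state 1 in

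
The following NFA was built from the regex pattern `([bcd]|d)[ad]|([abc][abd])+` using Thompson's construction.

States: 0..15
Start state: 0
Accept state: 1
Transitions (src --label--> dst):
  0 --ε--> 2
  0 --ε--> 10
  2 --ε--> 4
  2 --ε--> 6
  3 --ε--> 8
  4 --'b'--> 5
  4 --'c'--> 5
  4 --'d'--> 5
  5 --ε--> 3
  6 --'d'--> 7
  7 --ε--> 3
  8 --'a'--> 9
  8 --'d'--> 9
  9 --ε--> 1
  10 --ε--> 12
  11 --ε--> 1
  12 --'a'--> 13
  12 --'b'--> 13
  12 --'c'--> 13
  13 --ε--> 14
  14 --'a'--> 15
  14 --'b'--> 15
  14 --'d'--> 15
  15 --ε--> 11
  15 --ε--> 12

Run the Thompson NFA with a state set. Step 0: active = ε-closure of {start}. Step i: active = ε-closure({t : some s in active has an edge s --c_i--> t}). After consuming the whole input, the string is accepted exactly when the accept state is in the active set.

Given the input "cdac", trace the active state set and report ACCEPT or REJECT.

Answer: REJECT

Trace:
S₀ = ε-closure({0}) = {0,2,4,6,10,12}
'c' @ 1: {3,5,8,13,14}
'd' @ 2: {1,9,11,12,15}  ✓accept
'a' @ 3: {13,14}
'c' @ 4: {}  — no active states
after full input: {}  (accept=1 not in)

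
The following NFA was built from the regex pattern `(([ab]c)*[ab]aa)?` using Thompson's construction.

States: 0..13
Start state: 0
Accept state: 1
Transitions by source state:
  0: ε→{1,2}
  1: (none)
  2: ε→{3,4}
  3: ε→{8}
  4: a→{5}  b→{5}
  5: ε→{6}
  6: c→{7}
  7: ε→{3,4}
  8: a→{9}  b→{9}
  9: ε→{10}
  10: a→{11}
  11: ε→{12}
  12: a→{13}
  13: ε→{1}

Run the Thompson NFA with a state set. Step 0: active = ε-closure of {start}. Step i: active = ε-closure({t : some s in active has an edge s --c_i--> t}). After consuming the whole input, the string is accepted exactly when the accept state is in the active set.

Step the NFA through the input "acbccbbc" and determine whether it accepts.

Answer: REJECT

Derivation:
initial (ε-close {0}): {0,1,2,3,4,8}
'a' @ 1: {5,6,9,10}
'c' @ 2: {3,4,7,8}
'b' @ 3: {5,6,9,10}
'c' @ 4: {3,4,7,8}
'c' @ 5: {}  — dead — no transitions
rest 'bbc' ignored (set empty)
final: {}; accept 1 not in set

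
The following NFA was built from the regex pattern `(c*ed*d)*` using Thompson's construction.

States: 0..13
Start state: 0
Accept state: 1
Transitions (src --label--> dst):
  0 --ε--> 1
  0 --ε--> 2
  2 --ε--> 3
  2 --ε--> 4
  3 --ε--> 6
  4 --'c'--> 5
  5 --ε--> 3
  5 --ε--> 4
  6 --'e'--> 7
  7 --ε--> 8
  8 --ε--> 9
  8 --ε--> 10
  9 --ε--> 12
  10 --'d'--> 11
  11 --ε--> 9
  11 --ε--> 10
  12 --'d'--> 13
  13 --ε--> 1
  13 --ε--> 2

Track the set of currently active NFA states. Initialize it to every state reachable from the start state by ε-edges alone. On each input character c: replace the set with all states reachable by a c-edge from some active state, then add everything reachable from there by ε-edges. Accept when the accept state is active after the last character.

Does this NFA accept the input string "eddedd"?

S₀ = ε-closure({0}) = {0,1,2,3,4,6}
'e' @ 1: {7,8,9,10,12}
'd' @ 2: {1,2,3,4,6,9,10,11,12,13}  ✓accept
'd' @ 3: {1,2,3,4,6,9,10,11,12,13}  ✓accept
'e' @ 4: {7,8,9,10,12}
'd' @ 5: {1,2,3,4,6,9,10,11,12,13}  ✓accept
'd' @ 6: {1,2,3,4,6,9,10,11,12,13}  ✓accept
final: {1,2,3,4,6,9,10,11,12,13}; accept 1 in set

Answer: ACCEPT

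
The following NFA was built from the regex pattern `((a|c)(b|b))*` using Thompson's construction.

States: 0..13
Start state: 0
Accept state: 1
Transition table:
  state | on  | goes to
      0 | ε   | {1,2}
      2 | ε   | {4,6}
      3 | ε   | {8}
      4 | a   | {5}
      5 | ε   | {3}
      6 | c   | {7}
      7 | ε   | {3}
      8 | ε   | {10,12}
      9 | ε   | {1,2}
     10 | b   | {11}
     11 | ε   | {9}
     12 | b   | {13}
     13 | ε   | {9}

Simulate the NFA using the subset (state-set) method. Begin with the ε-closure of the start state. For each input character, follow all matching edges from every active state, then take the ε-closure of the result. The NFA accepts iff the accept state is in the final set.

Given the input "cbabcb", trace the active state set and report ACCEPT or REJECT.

start: ε-closure({0}) = {0,1,2,4,6}
'c' @ 1: {3,7,8,10,12}
'b' @ 2: {1,2,4,6,9,11,13}  (accept∈set)
'a' @ 3: {3,5,8,10,12}
'b' @ 4: {1,2,4,6,9,11,13}  (accept∈set)
'c' @ 5: {3,7,8,10,12}
'b' @ 6: {1,2,4,6,9,11,13}  (accept∈set)
final: {1,2,4,6,9,11,13}; accept 1 in set

Answer: ACCEPT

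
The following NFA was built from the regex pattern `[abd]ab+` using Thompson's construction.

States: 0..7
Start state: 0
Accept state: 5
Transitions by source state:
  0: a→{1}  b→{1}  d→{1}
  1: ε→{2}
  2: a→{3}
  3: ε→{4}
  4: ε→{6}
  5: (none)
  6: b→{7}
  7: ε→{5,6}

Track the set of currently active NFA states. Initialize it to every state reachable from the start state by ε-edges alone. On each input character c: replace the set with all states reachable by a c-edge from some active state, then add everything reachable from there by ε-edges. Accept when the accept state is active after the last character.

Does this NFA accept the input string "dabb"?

S₀ = ε-closure({0}) = {0}
'd' @ 1: {1,2}
'a' @ 2: {3,4,6}
'b' @ 3: {5,6,7}  [accepting]
'b' @ 4: {5,6,7}  [accepting]
end set {5,6,7} — state 5 in

Answer: ACCEPT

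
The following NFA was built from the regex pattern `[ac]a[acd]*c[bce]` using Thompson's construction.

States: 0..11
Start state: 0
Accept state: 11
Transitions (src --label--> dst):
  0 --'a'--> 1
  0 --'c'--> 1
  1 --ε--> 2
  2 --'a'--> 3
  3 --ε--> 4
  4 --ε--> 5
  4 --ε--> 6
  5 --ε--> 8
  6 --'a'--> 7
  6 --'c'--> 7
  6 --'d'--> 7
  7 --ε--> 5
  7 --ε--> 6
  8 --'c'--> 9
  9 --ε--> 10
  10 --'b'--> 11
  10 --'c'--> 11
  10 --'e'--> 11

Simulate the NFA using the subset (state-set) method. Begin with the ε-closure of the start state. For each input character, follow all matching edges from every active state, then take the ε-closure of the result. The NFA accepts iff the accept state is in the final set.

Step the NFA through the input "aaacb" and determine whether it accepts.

S₀ = ε-closure({0}) = {0}
'a' @ 1: {1,2}
'a' @ 2: {3,4,5,6,8}
'a' @ 3: {5,6,7,8}
'c' @ 4: {5,6,7,8,9,10}
'b' @ 5: {11}  (accept∈set)
final: {11}; accept 11 in set

Answer: ACCEPT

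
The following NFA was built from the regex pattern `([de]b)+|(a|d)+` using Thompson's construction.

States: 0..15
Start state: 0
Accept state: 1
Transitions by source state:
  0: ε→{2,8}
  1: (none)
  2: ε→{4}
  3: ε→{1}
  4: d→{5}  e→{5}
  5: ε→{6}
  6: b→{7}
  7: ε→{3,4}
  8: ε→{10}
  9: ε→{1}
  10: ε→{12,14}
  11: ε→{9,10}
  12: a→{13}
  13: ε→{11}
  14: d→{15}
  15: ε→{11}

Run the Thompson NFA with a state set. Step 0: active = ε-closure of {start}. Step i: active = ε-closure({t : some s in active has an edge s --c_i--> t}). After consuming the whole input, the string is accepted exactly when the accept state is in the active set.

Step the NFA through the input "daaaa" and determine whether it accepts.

Answer: ACCEPT

Derivation:
S₀ = ε-closure({0}) = {0,2,4,8,10,12,14}
'd' @ 1: {1,5,6,9,10,11,12,14,15}  ✓accept
'a' @ 2: {1,9,10,11,12,13,14}  ✓accept
'a' @ 3: {1,9,10,11,12,13,14}  ✓accept
'a' @ 4: {1,9,10,11,12,13,14}  ✓accept
'a' @ 5: {1,9,10,11,12,13,14}  ✓accept
end set {1,9,10,11,12,13,14} — state 1 in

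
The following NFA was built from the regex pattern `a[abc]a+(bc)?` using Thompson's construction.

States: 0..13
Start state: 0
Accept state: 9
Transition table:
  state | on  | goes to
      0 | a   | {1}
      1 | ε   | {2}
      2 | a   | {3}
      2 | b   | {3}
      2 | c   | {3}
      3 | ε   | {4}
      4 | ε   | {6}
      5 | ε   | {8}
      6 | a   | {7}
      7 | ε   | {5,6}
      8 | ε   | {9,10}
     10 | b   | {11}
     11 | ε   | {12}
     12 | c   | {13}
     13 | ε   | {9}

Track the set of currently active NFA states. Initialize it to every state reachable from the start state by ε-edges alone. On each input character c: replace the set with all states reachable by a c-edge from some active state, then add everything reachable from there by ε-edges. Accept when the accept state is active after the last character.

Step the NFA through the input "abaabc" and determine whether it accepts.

start: ε-closure({0}) = {0}
'a' @ 1: {1,2}
'b' @ 2: {3,4,6}
'a' @ 3: {5,6,7,8,9,10}  ✓accept
'a' @ 4: {5,6,7,8,9,10}  ✓accept
'b' @ 5: {11,12}
'c' @ 6: {9,13}  ✓accept
after full input: {9,13}  (accept=9 in)

Answer: ACCEPT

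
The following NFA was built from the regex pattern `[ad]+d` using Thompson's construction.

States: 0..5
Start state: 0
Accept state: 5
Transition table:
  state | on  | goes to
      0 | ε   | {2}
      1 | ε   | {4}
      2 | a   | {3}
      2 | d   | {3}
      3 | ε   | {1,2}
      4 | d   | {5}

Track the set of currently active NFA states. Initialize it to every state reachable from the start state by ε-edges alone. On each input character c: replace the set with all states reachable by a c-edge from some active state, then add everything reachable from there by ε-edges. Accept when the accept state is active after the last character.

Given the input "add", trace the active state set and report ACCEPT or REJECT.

Answer: ACCEPT

Steps:
S₀ = ε-closure({0}) = {0,2}
'a' @ 1: {1,2,3,4}
'd' @ 2: {1,2,3,4,5}  (accept∈set)
'd' @ 3: {1,2,3,4,5}  (accept∈set)
final: {1,2,3,4,5}; accept 5 in set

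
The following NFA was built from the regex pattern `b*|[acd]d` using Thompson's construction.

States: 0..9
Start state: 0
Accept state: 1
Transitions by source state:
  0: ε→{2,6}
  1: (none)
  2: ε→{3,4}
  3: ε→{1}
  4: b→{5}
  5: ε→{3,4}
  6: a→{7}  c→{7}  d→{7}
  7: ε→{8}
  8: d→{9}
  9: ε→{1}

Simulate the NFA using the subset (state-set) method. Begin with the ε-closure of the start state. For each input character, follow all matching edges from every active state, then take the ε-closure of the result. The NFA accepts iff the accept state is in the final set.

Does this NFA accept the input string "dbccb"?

initial (ε-close {0}): {0,1,2,3,4,6}
'd' @ 1: {7,8}
'b' @ 2: {}  — state set empty
rest 'ccb' ignored (set empty)
end set {} — state 1 not in

Answer: REJECT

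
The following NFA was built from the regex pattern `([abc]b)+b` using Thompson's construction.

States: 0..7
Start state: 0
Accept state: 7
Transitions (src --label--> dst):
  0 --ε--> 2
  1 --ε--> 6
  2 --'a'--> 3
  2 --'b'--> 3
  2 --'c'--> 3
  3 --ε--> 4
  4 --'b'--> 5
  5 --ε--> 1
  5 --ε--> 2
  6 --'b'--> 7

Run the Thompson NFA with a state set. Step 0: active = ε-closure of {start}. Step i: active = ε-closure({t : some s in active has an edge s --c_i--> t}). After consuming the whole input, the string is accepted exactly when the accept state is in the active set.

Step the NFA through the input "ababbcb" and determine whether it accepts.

start: ε-closure({0}) = {0,2}
'a' @ 1: {3,4}
'b' @ 2: {1,2,5,6}
'a' @ 3: {3,4}
'b' @ 4: {1,2,5,6}
'b' @ 5: {3,4,7}  ✓accept
'c' @ 6: {}  — state set empty
rest 'b' ignored (set empty)
final: {}; accept 7 not in set

Answer: REJECT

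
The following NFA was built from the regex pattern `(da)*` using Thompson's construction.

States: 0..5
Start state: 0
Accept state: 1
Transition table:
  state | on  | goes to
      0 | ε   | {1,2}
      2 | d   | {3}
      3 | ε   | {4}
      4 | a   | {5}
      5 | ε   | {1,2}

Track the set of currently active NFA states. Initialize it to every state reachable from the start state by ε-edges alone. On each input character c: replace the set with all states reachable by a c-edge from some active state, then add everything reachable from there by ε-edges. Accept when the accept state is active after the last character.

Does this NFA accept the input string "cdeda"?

start: ε-closure({0}) = {0,1,2}
'c' @ 1: {}  — dead — no transitions
rest 'deda' ignored (set empty)
final: {}; accept 1 not in set

Answer: REJECT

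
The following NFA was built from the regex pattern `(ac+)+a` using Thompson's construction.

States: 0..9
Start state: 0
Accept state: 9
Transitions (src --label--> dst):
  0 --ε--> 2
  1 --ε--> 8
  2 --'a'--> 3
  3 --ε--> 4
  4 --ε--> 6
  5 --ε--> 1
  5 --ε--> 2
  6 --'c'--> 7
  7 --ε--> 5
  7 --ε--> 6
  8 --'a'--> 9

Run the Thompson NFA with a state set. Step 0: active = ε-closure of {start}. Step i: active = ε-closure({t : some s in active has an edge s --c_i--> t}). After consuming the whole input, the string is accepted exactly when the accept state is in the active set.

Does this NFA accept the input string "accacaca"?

start: ε-closure({0}) = {0,2}
'a' @ 1: {3,4,6}
'c' @ 2: {1,2,5,6,7,8}
'c' @ 3: {1,2,5,6,7,8}
'a' @ 4: {3,4,6,9}  [accepting]
'c' @ 5: {1,2,5,6,7,8}
'a' @ 6: {3,4,6,9}  [accepting]
'c' @ 7: {1,2,5,6,7,8}
'a' @ 8: {3,4,6,9}  [accepting]
after full input: {3,4,6,9}  (accept=9 in)

Answer: ACCEPT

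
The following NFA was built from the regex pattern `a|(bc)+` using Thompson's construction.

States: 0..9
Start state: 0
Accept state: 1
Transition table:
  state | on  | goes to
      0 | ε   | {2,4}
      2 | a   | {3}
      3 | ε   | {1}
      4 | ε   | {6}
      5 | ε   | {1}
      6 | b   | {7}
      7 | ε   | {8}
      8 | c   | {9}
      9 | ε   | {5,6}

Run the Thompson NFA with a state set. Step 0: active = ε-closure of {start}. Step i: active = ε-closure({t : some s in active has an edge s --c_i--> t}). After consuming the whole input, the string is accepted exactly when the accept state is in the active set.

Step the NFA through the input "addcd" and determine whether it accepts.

Answer: REJECT

Trace:
initial (ε-close {0}): {0,2,4,6}
'a' @ 1: {1,3}  [accepting]
'd' @ 2: {}  — dead — no transitions
rest 'dcd' ignored (set empty)
end set {} — state 1 not in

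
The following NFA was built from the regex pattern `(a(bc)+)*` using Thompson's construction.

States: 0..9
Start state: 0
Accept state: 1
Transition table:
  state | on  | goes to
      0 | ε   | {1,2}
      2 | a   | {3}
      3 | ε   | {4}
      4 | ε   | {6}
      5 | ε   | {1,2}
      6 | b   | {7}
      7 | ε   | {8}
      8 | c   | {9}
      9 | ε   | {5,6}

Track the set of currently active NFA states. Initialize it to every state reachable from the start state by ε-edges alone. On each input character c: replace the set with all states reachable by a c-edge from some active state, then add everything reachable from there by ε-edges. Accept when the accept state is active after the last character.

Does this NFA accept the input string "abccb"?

initial (ε-close {0}): {0,1,2}
'a' @ 1: {3,4,6}
'b' @ 2: {7,8}
'c' @ 3: {1,2,5,6,9}  (accept∈set)
'c' @ 4: {}  — no active states
rest 'b' ignored (set empty)
end set {} — state 1 not in

Answer: REJECT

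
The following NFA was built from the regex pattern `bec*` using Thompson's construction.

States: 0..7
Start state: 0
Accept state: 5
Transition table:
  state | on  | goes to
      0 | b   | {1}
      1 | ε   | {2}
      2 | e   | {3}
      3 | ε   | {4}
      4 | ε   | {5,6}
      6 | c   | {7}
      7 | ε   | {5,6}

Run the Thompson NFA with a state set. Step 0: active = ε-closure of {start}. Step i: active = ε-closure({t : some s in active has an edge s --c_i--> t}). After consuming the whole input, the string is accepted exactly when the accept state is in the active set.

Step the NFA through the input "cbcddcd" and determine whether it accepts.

S₀ = ε-closure({0}) = {0}
'c' @ 1: {}  — no active states
rest 'bcddcd' ignored (set empty)
final: {}; accept 5 not in set

Answer: REJECT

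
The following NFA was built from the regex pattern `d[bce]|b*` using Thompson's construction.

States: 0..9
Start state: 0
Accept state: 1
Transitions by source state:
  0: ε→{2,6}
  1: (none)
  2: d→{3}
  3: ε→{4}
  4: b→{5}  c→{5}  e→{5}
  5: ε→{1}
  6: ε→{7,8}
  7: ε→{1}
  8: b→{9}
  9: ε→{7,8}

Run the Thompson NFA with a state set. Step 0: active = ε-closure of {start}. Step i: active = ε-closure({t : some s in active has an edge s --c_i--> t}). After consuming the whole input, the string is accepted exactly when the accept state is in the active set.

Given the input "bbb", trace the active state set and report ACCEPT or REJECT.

Answer: ACCEPT

Derivation:
start: ε-closure({0}) = {0,1,2,6,7,8}
'b' @ 1: {1,7,8,9}  [accepting]
'b' @ 2: {1,7,8,9}  [accepting]
'b' @ 3: {1,7,8,9}  [accepting]
after full input: {1,7,8,9}  (accept=1 in)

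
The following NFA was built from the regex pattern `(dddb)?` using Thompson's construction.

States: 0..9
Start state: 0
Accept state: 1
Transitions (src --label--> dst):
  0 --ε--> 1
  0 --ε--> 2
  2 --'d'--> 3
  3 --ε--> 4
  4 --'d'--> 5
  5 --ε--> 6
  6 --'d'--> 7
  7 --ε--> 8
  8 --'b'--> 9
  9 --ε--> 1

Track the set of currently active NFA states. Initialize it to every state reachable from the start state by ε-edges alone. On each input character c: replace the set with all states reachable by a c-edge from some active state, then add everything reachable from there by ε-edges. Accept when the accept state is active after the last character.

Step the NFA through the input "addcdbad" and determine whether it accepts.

initial (ε-close {0}): {0,1,2}
'a' @ 1: {}  — dead — no transitions
rest 'ddcdbad' ignored (set empty)
end set {} — state 1 not in

Answer: REJECT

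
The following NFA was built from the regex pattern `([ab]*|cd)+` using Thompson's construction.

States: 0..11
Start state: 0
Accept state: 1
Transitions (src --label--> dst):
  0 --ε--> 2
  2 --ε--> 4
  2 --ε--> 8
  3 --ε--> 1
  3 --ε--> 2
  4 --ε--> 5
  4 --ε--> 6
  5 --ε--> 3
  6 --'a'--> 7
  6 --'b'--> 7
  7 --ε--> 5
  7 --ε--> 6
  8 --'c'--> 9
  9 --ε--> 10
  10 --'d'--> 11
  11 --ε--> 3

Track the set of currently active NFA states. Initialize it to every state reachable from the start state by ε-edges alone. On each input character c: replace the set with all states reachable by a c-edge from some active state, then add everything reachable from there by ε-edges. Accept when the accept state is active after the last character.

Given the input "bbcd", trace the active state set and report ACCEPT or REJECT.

Answer: ACCEPT

Derivation:
start: ε-closure({0}) = {0,1,2,3,4,5,6,8}
'b' @ 1: {1,2,3,4,5,6,7,8}  [accepting]
'b' @ 2: {1,2,3,4,5,6,7,8}  [accepting]
'c' @ 3: {9,10}
'd' @ 4: {1,2,3,4,5,6,8,11}  [accepting]
final: {1,2,3,4,5,6,8,11}; accept 1 in set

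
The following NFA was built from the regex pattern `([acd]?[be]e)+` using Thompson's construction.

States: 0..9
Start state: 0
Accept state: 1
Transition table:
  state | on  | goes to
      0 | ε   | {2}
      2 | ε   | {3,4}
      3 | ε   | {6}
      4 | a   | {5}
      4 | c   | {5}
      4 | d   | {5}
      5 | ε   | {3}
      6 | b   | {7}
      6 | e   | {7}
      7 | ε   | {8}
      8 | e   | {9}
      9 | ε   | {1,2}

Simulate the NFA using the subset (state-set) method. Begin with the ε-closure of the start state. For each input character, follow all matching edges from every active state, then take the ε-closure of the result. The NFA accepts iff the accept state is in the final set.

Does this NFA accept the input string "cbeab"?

Answer: REJECT

Derivation:
initial (ε-close {0}): {0,2,3,4,6}
'c' @ 1: {3,5,6}
'b' @ 2: {7,8}
'e' @ 3: {1,2,3,4,6,9}  [accepting]
'a' @ 4: {3,5,6}
'b' @ 5: {7,8}
end set {7,8} — state 1 not in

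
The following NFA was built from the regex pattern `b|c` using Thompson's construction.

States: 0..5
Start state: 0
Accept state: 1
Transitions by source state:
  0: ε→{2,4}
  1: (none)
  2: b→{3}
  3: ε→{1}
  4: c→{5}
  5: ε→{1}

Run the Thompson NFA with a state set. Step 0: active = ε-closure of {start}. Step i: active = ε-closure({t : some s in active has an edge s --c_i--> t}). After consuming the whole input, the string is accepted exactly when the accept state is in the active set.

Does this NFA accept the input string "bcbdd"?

Answer: REJECT

Steps:
S₀ = ε-closure({0}) = {0,2,4}
'b' @ 1: {1,3}  ✓accept
'c' @ 2: {}  — no active states
rest 'bdd' ignored (set empty)
final: {}; accept 1 not in set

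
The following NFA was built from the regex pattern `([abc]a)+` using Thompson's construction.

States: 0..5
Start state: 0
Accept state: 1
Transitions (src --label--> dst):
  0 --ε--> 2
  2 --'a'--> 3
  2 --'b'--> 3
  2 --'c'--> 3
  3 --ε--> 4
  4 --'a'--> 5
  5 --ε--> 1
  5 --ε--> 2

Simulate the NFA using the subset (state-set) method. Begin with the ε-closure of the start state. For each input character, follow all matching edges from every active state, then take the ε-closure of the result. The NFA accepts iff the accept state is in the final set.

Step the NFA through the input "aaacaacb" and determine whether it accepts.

S₀ = ε-closure({0}) = {0,2}
'a' @ 1: {3,4}
'a' @ 2: {1,2,5}  ✓accept
'a' @ 3: {3,4}
'c' @ 4: {}  — state set empty
rest 'aacb' ignored (set empty)
final: {}; accept 1 not in set

Answer: REJECT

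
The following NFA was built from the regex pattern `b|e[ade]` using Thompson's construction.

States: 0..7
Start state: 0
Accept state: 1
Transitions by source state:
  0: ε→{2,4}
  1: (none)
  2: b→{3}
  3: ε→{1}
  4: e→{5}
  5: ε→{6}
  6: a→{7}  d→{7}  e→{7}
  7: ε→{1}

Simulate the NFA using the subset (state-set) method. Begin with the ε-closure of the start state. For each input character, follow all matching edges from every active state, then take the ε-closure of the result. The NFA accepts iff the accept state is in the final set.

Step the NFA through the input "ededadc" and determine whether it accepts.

Answer: REJECT

Trace:
start: ε-closure({0}) = {0,2,4}
'e' @ 1: {5,6}
'd' @ 2: {1,7}  (accept∈set)
'e' @ 3: {}  — state set empty
rest 'dadc' ignored (set empty)
after full input: {}  (accept=1 not in)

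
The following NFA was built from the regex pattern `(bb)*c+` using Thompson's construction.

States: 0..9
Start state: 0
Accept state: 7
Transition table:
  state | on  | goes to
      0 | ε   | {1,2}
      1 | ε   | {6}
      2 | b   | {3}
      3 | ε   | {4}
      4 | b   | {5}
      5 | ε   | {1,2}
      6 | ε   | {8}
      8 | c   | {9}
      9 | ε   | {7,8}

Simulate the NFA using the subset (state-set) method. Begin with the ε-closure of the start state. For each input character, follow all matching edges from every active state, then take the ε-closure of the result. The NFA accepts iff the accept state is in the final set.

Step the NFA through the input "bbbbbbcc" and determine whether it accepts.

initial (ε-close {0}): {0,1,2,6,8}
'b' @ 1: {3,4}
'b' @ 2: {1,2,5,6,8}
'b' @ 3: {3,4}
'b' @ 4: {1,2,5,6,8}
'b' @ 5: {3,4}
'b' @ 6: {1,2,5,6,8}
'c' @ 7: {7,8,9}  (accept∈set)
'c' @ 8: {7,8,9}  (accept∈set)
final: {7,8,9}; accept 7 in set

Answer: ACCEPT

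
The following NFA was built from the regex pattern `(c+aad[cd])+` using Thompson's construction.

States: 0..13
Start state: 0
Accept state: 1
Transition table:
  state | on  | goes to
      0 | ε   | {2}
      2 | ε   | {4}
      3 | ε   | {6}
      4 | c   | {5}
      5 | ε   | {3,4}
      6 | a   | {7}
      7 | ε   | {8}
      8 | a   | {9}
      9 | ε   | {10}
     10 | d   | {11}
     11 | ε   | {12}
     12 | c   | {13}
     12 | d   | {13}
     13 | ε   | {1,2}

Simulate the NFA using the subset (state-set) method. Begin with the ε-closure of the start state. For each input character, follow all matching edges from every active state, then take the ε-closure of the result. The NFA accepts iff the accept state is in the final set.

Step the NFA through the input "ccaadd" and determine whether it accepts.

S₀ = ε-closure({0}) = {0,2,4}
'c' @ 1: {3,4,5,6}
'c' @ 2: {3,4,5,6}
'a' @ 3: {7,8}
'a' @ 4: {9,10}
'd' @ 5: {11,12}
'd' @ 6: {1,2,4,13}  ✓accept
after full input: {1,2,4,13}  (accept=1 in)

Answer: ACCEPT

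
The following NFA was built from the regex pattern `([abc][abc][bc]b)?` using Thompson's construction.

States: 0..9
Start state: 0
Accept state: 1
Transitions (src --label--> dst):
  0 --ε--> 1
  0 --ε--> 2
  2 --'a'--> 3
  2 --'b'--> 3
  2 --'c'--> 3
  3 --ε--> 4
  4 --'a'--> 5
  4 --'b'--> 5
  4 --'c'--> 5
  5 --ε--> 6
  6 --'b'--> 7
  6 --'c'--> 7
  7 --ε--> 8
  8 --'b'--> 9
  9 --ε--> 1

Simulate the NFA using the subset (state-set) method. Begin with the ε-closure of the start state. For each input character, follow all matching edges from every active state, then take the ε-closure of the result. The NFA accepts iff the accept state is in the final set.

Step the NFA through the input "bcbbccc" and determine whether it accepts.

initial (ε-close {0}): {0,1,2}
'b' @ 1: {3,4}
'c' @ 2: {5,6}
'b' @ 3: {7,8}
'b' @ 4: {1,9}  ✓accept
'c' @ 5: {}  — no active states
rest 'cc' ignored (set empty)
final: {}; accept 1 not in set

Answer: REJECT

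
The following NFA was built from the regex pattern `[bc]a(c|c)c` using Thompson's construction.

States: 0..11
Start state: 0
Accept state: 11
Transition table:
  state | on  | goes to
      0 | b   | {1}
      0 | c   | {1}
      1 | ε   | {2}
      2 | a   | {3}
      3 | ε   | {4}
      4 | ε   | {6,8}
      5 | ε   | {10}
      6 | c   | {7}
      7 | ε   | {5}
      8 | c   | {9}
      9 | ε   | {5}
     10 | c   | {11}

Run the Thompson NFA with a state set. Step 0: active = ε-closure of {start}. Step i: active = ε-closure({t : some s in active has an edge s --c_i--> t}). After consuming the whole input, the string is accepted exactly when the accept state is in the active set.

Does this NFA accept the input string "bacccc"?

Answer: REJECT

Steps:
initial (ε-close {0}): {0}
'b' @ 1: {1,2}
'a' @ 2: {3,4,6,8}
'c' @ 3: {5,7,9,10}
'c' @ 4: {11}  (accept∈set)
'c' @ 5: {}  — no active states
rest 'c' ignored (set empty)
final: {}; accept 11 not in set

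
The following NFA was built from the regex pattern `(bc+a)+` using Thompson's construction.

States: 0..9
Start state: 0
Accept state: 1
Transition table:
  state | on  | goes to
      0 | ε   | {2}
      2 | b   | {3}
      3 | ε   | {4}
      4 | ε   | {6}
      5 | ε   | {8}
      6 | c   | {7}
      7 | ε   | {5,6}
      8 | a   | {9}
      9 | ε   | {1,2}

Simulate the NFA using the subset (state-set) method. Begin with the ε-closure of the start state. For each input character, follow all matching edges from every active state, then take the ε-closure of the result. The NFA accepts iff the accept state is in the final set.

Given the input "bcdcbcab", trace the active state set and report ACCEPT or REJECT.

Answer: REJECT

Steps:
start: ε-closure({0}) = {0,2}
'b' @ 1: {3,4,6}
'c' @ 2: {5,6,7,8}
'd' @ 3: {}  — dead — no transitions
rest 'cbcab' ignored (set empty)
final: {}; accept 1 not in set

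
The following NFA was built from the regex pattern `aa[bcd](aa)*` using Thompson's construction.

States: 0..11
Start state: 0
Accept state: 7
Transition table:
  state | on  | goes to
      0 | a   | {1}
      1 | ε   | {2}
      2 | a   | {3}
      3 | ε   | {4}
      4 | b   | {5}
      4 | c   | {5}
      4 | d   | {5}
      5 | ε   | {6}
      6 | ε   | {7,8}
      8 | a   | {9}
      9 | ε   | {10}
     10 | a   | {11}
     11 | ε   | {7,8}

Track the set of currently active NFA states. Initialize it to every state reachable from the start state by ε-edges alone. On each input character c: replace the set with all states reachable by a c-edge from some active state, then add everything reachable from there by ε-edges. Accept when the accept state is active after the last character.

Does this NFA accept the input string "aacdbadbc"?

initial (ε-close {0}): {0}
'a' @ 1: {1,2}
'a' @ 2: {3,4}
'c' @ 3: {5,6,7,8}  ✓accept
'd' @ 4: {}  — no active states
rest 'badbc' ignored (set empty)
after full input: {}  (accept=7 not in)

Answer: REJECT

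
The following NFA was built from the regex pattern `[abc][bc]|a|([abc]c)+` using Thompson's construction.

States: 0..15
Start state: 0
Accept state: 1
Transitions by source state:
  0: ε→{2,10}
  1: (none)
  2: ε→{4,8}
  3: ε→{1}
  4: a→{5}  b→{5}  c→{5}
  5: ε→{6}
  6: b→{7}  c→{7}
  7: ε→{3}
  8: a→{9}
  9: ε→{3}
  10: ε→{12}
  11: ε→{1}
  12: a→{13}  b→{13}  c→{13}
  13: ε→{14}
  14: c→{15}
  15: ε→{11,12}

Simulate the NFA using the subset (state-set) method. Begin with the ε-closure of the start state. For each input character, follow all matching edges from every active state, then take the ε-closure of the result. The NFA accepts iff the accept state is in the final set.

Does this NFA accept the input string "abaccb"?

initial (ε-close {0}): {0,2,4,8,10,12}
'a' @ 1: {1,3,5,6,9,13,14}  [accepting]
'b' @ 2: {1,3,7}  [accepting]
'a' @ 3: {}  — dead — no transitions
rest 'ccb' ignored (set empty)
end set {} — state 1 not in

Answer: REJECT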